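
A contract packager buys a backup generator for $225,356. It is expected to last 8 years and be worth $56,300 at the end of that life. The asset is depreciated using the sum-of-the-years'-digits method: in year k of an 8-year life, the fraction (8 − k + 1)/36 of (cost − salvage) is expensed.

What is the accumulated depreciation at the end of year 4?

$122,096

Depreciable base = $225,356 − $56,300 = $169,056.
Sum of the years' digits = 8+7+6+5+4+3+2+1 = 36.
Year 1: $169,056 × 8/36 = $37,568. Book value $187,788.
Year 2: $169,056 × 7/36 = $32,872. Book value $154,916.
Year 3: $169,056 × 6/36 = $28,176. Book value $126,740.
Year 4: $169,056 × 5/36 = $23,480. Book value $103,260.
Accumulated through year 4 = $225,356 − $103,260 = $122,096.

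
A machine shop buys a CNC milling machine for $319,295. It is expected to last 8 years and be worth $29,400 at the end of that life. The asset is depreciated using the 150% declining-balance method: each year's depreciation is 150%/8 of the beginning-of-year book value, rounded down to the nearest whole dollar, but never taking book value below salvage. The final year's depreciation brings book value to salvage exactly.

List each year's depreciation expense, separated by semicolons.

$59,867; $48,642; $39,522; $32,112; $26,091; $21,198; $17,224; $45,239

Depreciable base = $319,295 − $29,400 = $289,895.
Year 1: ⌊$319,295 × 150%/8⌋ = $59,867. Book value $259,428.
Year 2: ⌊$259,428 × 150%/8⌋ = $48,642. Book value $210,786.
Year 3: ⌊$210,786 × 150%/8⌋ = $39,522. Book value $171,264.
Year 4: ⌊$171,264 × 150%/8⌋ = $32,112. Book value $139,152.
Year 5: ⌊$139,152 × 150%/8⌋ = $26,091. Book value $113,061.
Year 6: ⌊$113,061 × 150%/8⌋ = $21,198. Book value $91,863.
Year 7: ⌊$91,863 × 150%/8⌋ = $17,224. Book value $74,639.
Year 8 (final): $74,639 − $29,400 = $45,239. Book value $29,400.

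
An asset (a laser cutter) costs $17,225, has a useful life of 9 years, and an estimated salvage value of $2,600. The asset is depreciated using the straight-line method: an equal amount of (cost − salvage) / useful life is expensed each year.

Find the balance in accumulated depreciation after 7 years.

Depreciable base = $17,225 − $2,600 = $14,625.
Annual expense = $14,625 / 9 = $1,625.
End of year 1: book value $15,600.
End of year 2: book value $13,975.
End of year 3: book value $12,350.
End of year 4: book value $10,725.
End of year 5: book value $9,100.
End of year 6: book value $7,475.
End of year 7: book value $5,850.
Accumulated through year 7 = $17,225 − $5,850 = $11,375.

$11,375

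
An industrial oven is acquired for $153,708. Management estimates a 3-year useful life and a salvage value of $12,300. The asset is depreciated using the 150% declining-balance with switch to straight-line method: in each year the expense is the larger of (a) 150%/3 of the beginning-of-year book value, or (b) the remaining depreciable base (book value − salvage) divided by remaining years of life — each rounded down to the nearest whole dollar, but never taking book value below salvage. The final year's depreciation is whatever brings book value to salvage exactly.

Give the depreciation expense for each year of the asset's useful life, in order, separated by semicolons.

$76,854; $38,427; $26,127

Depreciable base = $153,708 − $12,300 = $141,408.
Year 1: DB = ⌊$153,708 × 150%/3⌋ = $76,854; SL = ⌊$141,408/3⌋ = $47,136 → take DB $76,854. Book value $76,854.
Year 2: DB = ⌊$76,854 × 150%/3⌋ = $38,427; SL = ⌊$64,554/2⌋ = $32,277 → take DB $38,427. Book value $38,427.
Year 3 (final): $38,427 − $12,300 = $26,127. Book value $12,300.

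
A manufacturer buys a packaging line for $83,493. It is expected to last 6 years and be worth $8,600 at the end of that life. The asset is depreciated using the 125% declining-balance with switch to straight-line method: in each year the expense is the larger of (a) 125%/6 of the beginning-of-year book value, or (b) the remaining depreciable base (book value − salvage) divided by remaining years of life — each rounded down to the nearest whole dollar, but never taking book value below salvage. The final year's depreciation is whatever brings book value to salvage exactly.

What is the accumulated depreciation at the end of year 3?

Depreciable base = $83,493 − $8,600 = $74,893.
Year 1: DB = ⌊$83,493 × 125%/6⌋ = $17,394; SL = ⌊$74,893/6⌋ = $12,482 → take DB $17,394. Book value $66,099.
Year 2: DB = ⌊$66,099 × 125%/6⌋ = $13,770; SL = ⌊$57,499/5⌋ = $11,499 → take DB $13,770. Book value $52,329.
Year 3: DB = ⌊$52,329 × 125%/6⌋ = $10,901; SL = ⌊$43,729/4⌋ = $10,932 → take SL $10,932. Book value $41,397.
Accumulated through year 3 = $83,493 − $41,397 = $42,096.

$42,096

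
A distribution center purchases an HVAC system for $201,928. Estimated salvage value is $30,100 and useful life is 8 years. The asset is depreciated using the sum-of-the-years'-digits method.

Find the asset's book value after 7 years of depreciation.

Depreciable base = $201,928 − $30,100 = $171,828.
Sum of the years' digits = 8+7+6+5+4+3+2+1 = 36.
Year 1: $171,828 × 8/36 = $38,184. Book value $163,744.
Year 2: $171,828 × 7/36 = $33,411. Book value $130,333.
Year 3: $171,828 × 6/36 = $28,638. Book value $101,695.
Year 4: $171,828 × 5/36 = $23,865. Book value $77,830.
Year 5: $171,828 × 4/36 = $19,092. Book value $58,738.
Year 6: $171,828 × 3/36 = $14,319. Book value $44,419.
Year 7: $171,828 × 2/36 = $9,546. Book value $34,873.

$34,873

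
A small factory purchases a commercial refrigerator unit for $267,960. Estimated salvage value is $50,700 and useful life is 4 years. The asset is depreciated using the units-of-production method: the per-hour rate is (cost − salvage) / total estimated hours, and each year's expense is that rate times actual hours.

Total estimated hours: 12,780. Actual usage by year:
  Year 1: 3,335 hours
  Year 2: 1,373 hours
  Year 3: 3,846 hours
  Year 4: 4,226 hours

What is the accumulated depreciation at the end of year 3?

$145,418

Depreciable base = $267,960 − $50,700 = $217,260.
Rate = $217,260 / 12,780 hours = $17 per hour.
Year 1: 3,335 × $17 = $56,695. Book value $211,265.
Year 2: 1,373 × $17 = $23,341. Book value $187,924.
Year 3: 3,846 × $17 = $65,382. Book value $122,542.
Accumulated through year 3 = $267,960 − $122,542 = $145,418.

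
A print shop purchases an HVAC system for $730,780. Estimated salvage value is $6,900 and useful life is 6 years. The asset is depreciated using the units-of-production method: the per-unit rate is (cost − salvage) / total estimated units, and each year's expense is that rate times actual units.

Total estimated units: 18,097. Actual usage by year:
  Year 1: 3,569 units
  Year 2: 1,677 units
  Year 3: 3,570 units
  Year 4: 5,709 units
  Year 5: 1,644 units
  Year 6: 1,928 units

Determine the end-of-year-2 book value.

Depreciable base = $730,780 − $6,900 = $723,880.
Rate = $723,880 / 18,097 units = $40 per unit.
Year 1: 3,569 × $40 = $142,760. Book value $588,020.
Year 2: 1,677 × $40 = $67,080. Book value $520,940.

$520,940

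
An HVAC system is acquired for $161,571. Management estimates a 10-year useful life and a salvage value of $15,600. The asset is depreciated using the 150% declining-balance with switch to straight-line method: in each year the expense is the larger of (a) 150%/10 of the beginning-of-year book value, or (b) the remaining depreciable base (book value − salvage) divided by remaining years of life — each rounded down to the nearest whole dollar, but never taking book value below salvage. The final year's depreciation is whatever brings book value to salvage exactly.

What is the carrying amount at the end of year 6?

Depreciable base = $161,571 − $15,600 = $145,971.
Year 1: DB = ⌊$161,571 × 150%/10⌋ = $24,235; SL = ⌊$145,971/10⌋ = $14,597 → take DB $24,235. Book value $137,336.
Year 2: DB = ⌊$137,336 × 150%/10⌋ = $20,600; SL = ⌊$121,736/9⌋ = $13,526 → take DB $20,600. Book value $116,736.
Year 3: DB = ⌊$116,736 × 150%/10⌋ = $17,510; SL = ⌊$101,136/8⌋ = $12,642 → take DB $17,510. Book value $99,226.
Year 4: DB = ⌊$99,226 × 150%/10⌋ = $14,883; SL = ⌊$83,626/7⌋ = $11,946 → take DB $14,883. Book value $84,343.
Year 5: DB = ⌊$84,343 × 150%/10⌋ = $12,651; SL = ⌊$68,743/6⌋ = $11,457 → take DB $12,651. Book value $71,692.
Year 6: DB = ⌊$71,692 × 150%/10⌋ = $10,753; SL = ⌊$56,092/5⌋ = $11,218 → take SL $11,218. Book value $60,474.

$60,474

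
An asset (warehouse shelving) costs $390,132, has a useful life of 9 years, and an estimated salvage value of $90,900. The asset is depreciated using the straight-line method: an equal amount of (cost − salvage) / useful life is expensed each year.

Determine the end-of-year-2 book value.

$323,636

Depreciable base = $390,132 − $90,900 = $299,232.
Annual expense = $299,232 / 9 = $33,248.
End of year 1: book value $356,884.
End of year 2: book value $323,636.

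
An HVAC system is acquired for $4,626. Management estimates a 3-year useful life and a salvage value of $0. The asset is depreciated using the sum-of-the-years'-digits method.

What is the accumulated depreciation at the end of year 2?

Depreciable base = $4,626 − $0 = $4,626.
Sum of the years' digits = 3+2+1 = 6.
Year 1: $4,626 × 3/6 = $2,313. Book value $2,313.
Year 2: $4,626 × 2/6 = $1,542. Book value $771.
Accumulated through year 2 = $4,626 − $771 = $3,855.

$3,855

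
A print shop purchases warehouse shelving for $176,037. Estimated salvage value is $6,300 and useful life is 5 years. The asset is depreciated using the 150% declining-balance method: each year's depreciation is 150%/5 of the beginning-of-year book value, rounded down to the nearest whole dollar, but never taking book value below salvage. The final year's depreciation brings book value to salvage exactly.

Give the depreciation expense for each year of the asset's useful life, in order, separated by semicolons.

$52,811; $36,967; $25,877; $18,114; $35,968

Depreciable base = $176,037 − $6,300 = $169,737.
Year 1: ⌊$176,037 × 150%/5⌋ = $52,811. Book value $123,226.
Year 2: ⌊$123,226 × 150%/5⌋ = $36,967. Book value $86,259.
Year 3: ⌊$86,259 × 150%/5⌋ = $25,877. Book value $60,382.
Year 4: ⌊$60,382 × 150%/5⌋ = $18,114. Book value $42,268.
Year 5 (final): $42,268 − $6,300 = $35,968. Book value $6,300.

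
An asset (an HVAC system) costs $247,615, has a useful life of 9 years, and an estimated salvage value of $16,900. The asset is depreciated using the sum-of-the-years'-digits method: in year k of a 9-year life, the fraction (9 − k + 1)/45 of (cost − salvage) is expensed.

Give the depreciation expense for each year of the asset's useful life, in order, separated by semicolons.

Depreciable base = $247,615 − $16,900 = $230,715.
Sum of the years' digits = 9+8+7+6+5+4+3+2+1 = 45.
Year 1: $230,715 × 9/45 = $46,143. Book value $201,472.
Year 2: $230,715 × 8/45 = $41,016. Book value $160,456.
Year 3: $230,715 × 7/45 = $35,889. Book value $124,567.
Year 4: $230,715 × 6/45 = $30,762. Book value $93,805.
Year 5: $230,715 × 5/45 = $25,635. Book value $68,170.
Year 6: $230,715 × 4/45 = $20,508. Book value $47,662.
Year 7: $230,715 × 3/45 = $15,381. Book value $32,281.
Year 8: $230,715 × 2/45 = $10,254. Book value $22,027.
Year 9: $230,715 × 1/45 = $5,127. Book value $16,900.

$46,143; $41,016; $35,889; $30,762; $25,635; $20,508; $15,381; $10,254; $5,127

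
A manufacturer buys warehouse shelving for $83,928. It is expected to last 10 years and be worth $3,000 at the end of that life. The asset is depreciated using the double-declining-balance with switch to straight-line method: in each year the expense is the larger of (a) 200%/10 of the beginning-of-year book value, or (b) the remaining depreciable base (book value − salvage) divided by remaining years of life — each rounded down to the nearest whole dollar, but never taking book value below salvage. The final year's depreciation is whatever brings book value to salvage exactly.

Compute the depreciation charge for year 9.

Depreciable base = $83,928 − $3,000 = $80,928.
Year 1: DB = ⌊$83,928 × 200%/10⌋ = $16,785; SL = ⌊$80,928/10⌋ = $8,092 → take DB $16,785. Book value $67,143.
Year 2: DB = ⌊$67,143 × 200%/10⌋ = $13,428; SL = ⌊$64,143/9⌋ = $7,127 → take DB $13,428. Book value $53,715.
Year 3: DB = ⌊$53,715 × 200%/10⌋ = $10,743; SL = ⌊$50,715/8⌋ = $6,339 → take DB $10,743. Book value $42,972.
Year 4: DB = ⌊$42,972 × 200%/10⌋ = $8,594; SL = ⌊$39,972/7⌋ = $5,710 → take DB $8,594. Book value $34,378.
Year 5: DB = ⌊$34,378 × 200%/10⌋ = $6,875; SL = ⌊$31,378/6⌋ = $5,229 → take DB $6,875. Book value $27,503.
Year 6: DB = ⌊$27,503 × 200%/10⌋ = $5,500; SL = ⌊$24,503/5⌋ = $4,900 → take DB $5,500. Book value $22,003.
Year 7: DB = ⌊$22,003 × 200%/10⌋ = $4,400; SL = ⌊$19,003/4⌋ = $4,750 → take SL $4,750. Book value $17,253.
Year 8: DB = ⌊$17,253 × 200%/10⌋ = $3,450; SL = ⌊$14,253/3⌋ = $4,751 → take SL $4,751. Book value $12,502.
Year 9: DB = ⌊$12,502 × 200%/10⌋ = $2,500; SL = ⌊$9,502/2⌋ = $4,751 → take SL $4,751. Book value $7,751.

$4,751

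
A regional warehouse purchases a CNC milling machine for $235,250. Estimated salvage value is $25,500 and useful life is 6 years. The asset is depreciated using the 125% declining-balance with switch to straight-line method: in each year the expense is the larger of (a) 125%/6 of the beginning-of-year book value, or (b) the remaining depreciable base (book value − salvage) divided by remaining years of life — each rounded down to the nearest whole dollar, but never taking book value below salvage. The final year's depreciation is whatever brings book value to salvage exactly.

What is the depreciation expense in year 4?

$30,408

Depreciable base = $235,250 − $25,500 = $209,750.
Year 1: DB = ⌊$235,250 × 125%/6⌋ = $49,010; SL = ⌊$209,750/6⌋ = $34,958 → take DB $49,010. Book value $186,240.
Year 2: DB = ⌊$186,240 × 125%/6⌋ = $38,800; SL = ⌊$160,740/5⌋ = $32,148 → take DB $38,800. Book value $147,440.
Year 3: DB = ⌊$147,440 × 125%/6⌋ = $30,716; SL = ⌊$121,940/4⌋ = $30,485 → take DB $30,716. Book value $116,724.
Year 4: DB = ⌊$116,724 × 125%/6⌋ = $24,317; SL = ⌊$91,224/3⌋ = $30,408 → take SL $30,408. Book value $86,316.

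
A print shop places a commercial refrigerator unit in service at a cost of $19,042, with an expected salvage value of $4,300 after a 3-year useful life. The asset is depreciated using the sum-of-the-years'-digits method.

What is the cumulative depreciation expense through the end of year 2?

$12,285

Depreciable base = $19,042 − $4,300 = $14,742.
Sum of the years' digits = 3+2+1 = 6.
Year 1: $14,742 × 3/6 = $7,371. Book value $11,671.
Year 2: $14,742 × 2/6 = $4,914. Book value $6,757.
Accumulated through year 2 = $19,042 − $6,757 = $12,285.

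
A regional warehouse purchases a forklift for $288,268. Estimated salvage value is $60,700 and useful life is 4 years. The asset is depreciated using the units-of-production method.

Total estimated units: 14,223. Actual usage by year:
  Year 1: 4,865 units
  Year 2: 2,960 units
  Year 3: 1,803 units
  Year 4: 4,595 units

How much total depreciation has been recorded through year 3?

Depreciable base = $288,268 − $60,700 = $227,568.
Rate = $227,568 / 14,223 units = $16 per unit.
Year 1: 4,865 × $16 = $77,840. Book value $210,428.
Year 2: 2,960 × $16 = $47,360. Book value $163,068.
Year 3: 1,803 × $16 = $28,848. Book value $134,220.
Accumulated through year 3 = $288,268 − $134,220 = $154,048.

$154,048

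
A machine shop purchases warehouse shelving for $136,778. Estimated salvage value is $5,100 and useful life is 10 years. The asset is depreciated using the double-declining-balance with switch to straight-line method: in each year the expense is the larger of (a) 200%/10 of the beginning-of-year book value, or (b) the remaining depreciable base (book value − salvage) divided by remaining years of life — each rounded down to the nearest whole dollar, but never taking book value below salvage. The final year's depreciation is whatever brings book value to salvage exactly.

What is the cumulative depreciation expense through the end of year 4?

Depreciable base = $136,778 − $5,100 = $131,678.
Year 1: DB = ⌊$136,778 × 200%/10⌋ = $27,355; SL = ⌊$131,678/10⌋ = $13,167 → take DB $27,355. Book value $109,423.
Year 2: DB = ⌊$109,423 × 200%/10⌋ = $21,884; SL = ⌊$104,323/9⌋ = $11,591 → take DB $21,884. Book value $87,539.
Year 3: DB = ⌊$87,539 × 200%/10⌋ = $17,507; SL = ⌊$82,439/8⌋ = $10,304 → take DB $17,507. Book value $70,032.
Year 4: DB = ⌊$70,032 × 200%/10⌋ = $14,006; SL = ⌊$64,932/7⌋ = $9,276 → take DB $14,006. Book value $56,026.
Accumulated through year 4 = $136,778 − $56,026 = $80,752.

$80,752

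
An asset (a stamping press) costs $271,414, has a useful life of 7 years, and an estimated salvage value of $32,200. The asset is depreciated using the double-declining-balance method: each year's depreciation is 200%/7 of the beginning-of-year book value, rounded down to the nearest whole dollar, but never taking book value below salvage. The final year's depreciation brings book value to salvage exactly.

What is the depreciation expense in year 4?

Depreciable base = $271,414 − $32,200 = $239,214.
Year 1: ⌊$271,414 × 200%/7⌋ = $77,546. Book value $193,868.
Year 2: ⌊$193,868 × 200%/7⌋ = $55,390. Book value $138,478.
Year 3: ⌊$138,478 × 200%/7⌋ = $39,565. Book value $98,913.
Year 4: ⌊$98,913 × 200%/7⌋ = $28,260. Book value $70,653.

$28,260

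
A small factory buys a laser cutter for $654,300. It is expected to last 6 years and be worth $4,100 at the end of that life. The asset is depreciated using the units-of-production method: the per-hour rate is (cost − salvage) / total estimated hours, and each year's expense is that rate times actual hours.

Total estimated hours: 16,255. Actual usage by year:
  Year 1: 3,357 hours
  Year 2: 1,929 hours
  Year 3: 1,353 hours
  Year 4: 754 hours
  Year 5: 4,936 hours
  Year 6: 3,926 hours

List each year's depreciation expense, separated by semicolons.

Depreciable base = $654,300 − $4,100 = $650,200.
Rate = $650,200 / 16,255 hours = $40 per hour.
Year 1: 3,357 × $40 = $134,280. Book value $520,020.
Year 2: 1,929 × $40 = $77,160. Book value $442,860.
Year 3: 1,353 × $40 = $54,120. Book value $388,740.
Year 4: 754 × $40 = $30,160. Book value $358,580.
Year 5: 4,936 × $40 = $197,440. Book value $161,140.
Year 6: 3,926 × $40 = $157,040. Book value $4,100.

$134,280; $77,160; $54,120; $30,160; $197,440; $157,040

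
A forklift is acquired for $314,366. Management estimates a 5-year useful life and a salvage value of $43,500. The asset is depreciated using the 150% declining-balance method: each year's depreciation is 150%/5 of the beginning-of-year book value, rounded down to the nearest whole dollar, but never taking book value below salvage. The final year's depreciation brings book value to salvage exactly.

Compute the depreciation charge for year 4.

$32,348

Depreciable base = $314,366 − $43,500 = $270,866.
Year 1: ⌊$314,366 × 150%/5⌋ = $94,309. Book value $220,057.
Year 2: ⌊$220,057 × 150%/5⌋ = $66,017. Book value $154,040.
Year 3: ⌊$154,040 × 150%/5⌋ = $46,212. Book value $107,828.
Year 4: ⌊$107,828 × 150%/5⌋ = $32,348. Book value $75,480.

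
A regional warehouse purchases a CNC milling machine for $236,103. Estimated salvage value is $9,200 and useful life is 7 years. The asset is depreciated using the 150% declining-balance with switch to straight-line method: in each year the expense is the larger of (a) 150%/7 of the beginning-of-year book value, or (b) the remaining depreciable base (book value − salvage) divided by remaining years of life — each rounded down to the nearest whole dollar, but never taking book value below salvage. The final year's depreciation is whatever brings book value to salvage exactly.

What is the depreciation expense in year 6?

Depreciable base = $236,103 − $9,200 = $226,903.
Year 1: DB = ⌊$236,103 × 150%/7⌋ = $50,593; SL = ⌊$226,903/7⌋ = $32,414 → take DB $50,593. Book value $185,510.
Year 2: DB = ⌊$185,510 × 150%/7⌋ = $39,752; SL = ⌊$176,310/6⌋ = $29,385 → take DB $39,752. Book value $145,758.
Year 3: DB = ⌊$145,758 × 150%/7⌋ = $31,233; SL = ⌊$136,558/5⌋ = $27,311 → take DB $31,233. Book value $114,525.
Year 4: DB = ⌊$114,525 × 150%/7⌋ = $24,541; SL = ⌊$105,325/4⌋ = $26,331 → take SL $26,331. Book value $88,194.
Year 5: DB = ⌊$88,194 × 150%/7⌋ = $18,898; SL = ⌊$78,994/3⌋ = $26,331 → take SL $26,331. Book value $61,863.
Year 6: DB = ⌊$61,863 × 150%/7⌋ = $13,256; SL = ⌊$52,663/2⌋ = $26,331 → take SL $26,331. Book value $35,532.

$26,331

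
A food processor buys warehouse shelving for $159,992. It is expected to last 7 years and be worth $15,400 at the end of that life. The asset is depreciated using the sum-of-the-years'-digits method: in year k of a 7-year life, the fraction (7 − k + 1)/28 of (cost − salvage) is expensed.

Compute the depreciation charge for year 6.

$10,328

Depreciable base = $159,992 − $15,400 = $144,592.
Sum of the years' digits = 7+6+5+4+3+2+1 = 28.
Year 1: $144,592 × 7/28 = $36,148. Book value $123,844.
Year 2: $144,592 × 6/28 = $30,984. Book value $92,860.
Year 3: $144,592 × 5/28 = $25,820. Book value $67,040.
Year 4: $144,592 × 4/28 = $20,656. Book value $46,384.
Year 5: $144,592 × 3/28 = $15,492. Book value $30,892.
Year 6: $144,592 × 2/28 = $10,328. Book value $20,564.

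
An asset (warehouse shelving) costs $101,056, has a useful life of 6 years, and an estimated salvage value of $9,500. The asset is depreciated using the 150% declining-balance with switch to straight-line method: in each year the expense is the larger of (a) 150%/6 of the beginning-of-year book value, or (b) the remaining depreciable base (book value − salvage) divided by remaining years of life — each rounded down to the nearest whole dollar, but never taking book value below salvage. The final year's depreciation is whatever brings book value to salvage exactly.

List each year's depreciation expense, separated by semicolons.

$25,264; $18,948; $14,211; $11,044; $11,044; $11,045

Depreciable base = $101,056 − $9,500 = $91,556.
Year 1: DB = ⌊$101,056 × 150%/6⌋ = $25,264; SL = ⌊$91,556/6⌋ = $15,259 → take DB $25,264. Book value $75,792.
Year 2: DB = ⌊$75,792 × 150%/6⌋ = $18,948; SL = ⌊$66,292/5⌋ = $13,258 → take DB $18,948. Book value $56,844.
Year 3: DB = ⌊$56,844 × 150%/6⌋ = $14,211; SL = ⌊$47,344/4⌋ = $11,836 → take DB $14,211. Book value $42,633.
Year 4: DB = ⌊$42,633 × 150%/6⌋ = $10,658; SL = ⌊$33,133/3⌋ = $11,044 → take SL $11,044. Book value $31,589.
Year 5: DB = ⌊$31,589 × 150%/6⌋ = $7,897; SL = ⌊$22,089/2⌋ = $11,044 → take SL $11,044. Book value $20,545.
Year 6 (final): $20,545 − $9,500 = $11,045. Book value $9,500.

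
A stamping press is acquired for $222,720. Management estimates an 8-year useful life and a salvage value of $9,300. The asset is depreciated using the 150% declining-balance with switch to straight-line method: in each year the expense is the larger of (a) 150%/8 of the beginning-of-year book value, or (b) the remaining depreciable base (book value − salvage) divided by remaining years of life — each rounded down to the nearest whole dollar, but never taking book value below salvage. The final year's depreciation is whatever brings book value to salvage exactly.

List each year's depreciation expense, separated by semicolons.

$41,760; $33,930; $27,568; $22,399; $21,940; $21,941; $21,941; $21,941

Depreciable base = $222,720 − $9,300 = $213,420.
Year 1: DB = ⌊$222,720 × 150%/8⌋ = $41,760; SL = ⌊$213,420/8⌋ = $26,677 → take DB $41,760. Book value $180,960.
Year 2: DB = ⌊$180,960 × 150%/8⌋ = $33,930; SL = ⌊$171,660/7⌋ = $24,522 → take DB $33,930. Book value $147,030.
Year 3: DB = ⌊$147,030 × 150%/8⌋ = $27,568; SL = ⌊$137,730/6⌋ = $22,955 → take DB $27,568. Book value $119,462.
Year 4: DB = ⌊$119,462 × 150%/8⌋ = $22,399; SL = ⌊$110,162/5⌋ = $22,032 → take DB $22,399. Book value $97,063.
Year 5: DB = ⌊$97,063 × 150%/8⌋ = $18,199; SL = ⌊$87,763/4⌋ = $21,940 → take SL $21,940. Book value $75,123.
Year 6: DB = ⌊$75,123 × 150%/8⌋ = $14,085; SL = ⌊$65,823/3⌋ = $21,941 → take SL $21,941. Book value $53,182.
Year 7: DB = ⌊$53,182 × 150%/8⌋ = $9,971; SL = ⌊$43,882/2⌋ = $21,941 → take SL $21,941. Book value $31,241.
Year 8 (final): $31,241 − $9,300 = $21,941. Book value $9,300.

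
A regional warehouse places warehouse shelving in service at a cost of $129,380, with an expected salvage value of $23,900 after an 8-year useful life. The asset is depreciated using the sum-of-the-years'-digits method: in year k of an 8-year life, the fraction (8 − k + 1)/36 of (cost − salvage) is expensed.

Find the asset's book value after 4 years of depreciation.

Depreciable base = $129,380 − $23,900 = $105,480.
Sum of the years' digits = 8+7+6+5+4+3+2+1 = 36.
Year 1: $105,480 × 8/36 = $23,440. Book value $105,940.
Year 2: $105,480 × 7/36 = $20,510. Book value $85,430.
Year 3: $105,480 × 6/36 = $17,580. Book value $67,850.
Year 4: $105,480 × 5/36 = $14,650. Book value $53,200.

$53,200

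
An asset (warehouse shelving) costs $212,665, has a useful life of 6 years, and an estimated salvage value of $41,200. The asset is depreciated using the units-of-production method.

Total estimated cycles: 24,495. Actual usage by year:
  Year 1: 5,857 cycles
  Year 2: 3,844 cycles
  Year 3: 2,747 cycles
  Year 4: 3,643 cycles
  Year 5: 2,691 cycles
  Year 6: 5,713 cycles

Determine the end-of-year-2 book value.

$144,758

Depreciable base = $212,665 − $41,200 = $171,465.
Rate = $171,465 / 24,495 cycles = $7 per cycle.
Year 1: 5,857 × $7 = $40,999. Book value $171,666.
Year 2: 3,844 × $7 = $26,908. Book value $144,758.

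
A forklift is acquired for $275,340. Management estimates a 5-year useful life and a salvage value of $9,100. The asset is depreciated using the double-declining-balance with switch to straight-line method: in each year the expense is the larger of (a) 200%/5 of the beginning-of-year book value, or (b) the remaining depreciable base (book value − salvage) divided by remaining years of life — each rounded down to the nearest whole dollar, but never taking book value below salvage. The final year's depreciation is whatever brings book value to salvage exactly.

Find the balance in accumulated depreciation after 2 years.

$176,217

Depreciable base = $275,340 − $9,100 = $266,240.
Year 1: DB = ⌊$275,340 × 200%/5⌋ = $110,136; SL = ⌊$266,240/5⌋ = $53,248 → take DB $110,136. Book value $165,204.
Year 2: DB = ⌊$165,204 × 200%/5⌋ = $66,081; SL = ⌊$156,104/4⌋ = $39,026 → take DB $66,081. Book value $99,123.
Accumulated through year 2 = $275,340 − $99,123 = $176,217.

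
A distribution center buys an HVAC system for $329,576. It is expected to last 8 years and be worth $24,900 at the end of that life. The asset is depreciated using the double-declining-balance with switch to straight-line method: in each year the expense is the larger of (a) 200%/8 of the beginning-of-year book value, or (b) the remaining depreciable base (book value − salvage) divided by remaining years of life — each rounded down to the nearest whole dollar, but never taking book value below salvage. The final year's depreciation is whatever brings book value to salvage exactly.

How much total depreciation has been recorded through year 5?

$251,365

Depreciable base = $329,576 − $24,900 = $304,676.
Year 1: DB = ⌊$329,576 × 200%/8⌋ = $82,394; SL = ⌊$304,676/8⌋ = $38,084 → take DB $82,394. Book value $247,182.
Year 2: DB = ⌊$247,182 × 200%/8⌋ = $61,795; SL = ⌊$222,282/7⌋ = $31,754 → take DB $61,795. Book value $185,387.
Year 3: DB = ⌊$185,387 × 200%/8⌋ = $46,346; SL = ⌊$160,487/6⌋ = $26,747 → take DB $46,346. Book value $139,041.
Year 4: DB = ⌊$139,041 × 200%/8⌋ = $34,760; SL = ⌊$114,141/5⌋ = $22,828 → take DB $34,760. Book value $104,281.
Year 5: DB = ⌊$104,281 × 200%/8⌋ = $26,070; SL = ⌊$79,381/4⌋ = $19,845 → take DB $26,070. Book value $78,211.
Accumulated through year 5 = $329,576 − $78,211 = $251,365.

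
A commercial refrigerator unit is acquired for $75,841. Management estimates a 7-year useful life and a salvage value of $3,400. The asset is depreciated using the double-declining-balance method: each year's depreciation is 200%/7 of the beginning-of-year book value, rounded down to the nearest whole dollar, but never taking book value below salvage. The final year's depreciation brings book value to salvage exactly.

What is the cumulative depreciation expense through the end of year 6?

$65,767

Depreciable base = $75,841 − $3,400 = $72,441.
Year 1: ⌊$75,841 × 200%/7⌋ = $21,668. Book value $54,173.
Year 2: ⌊$54,173 × 200%/7⌋ = $15,478. Book value $38,695.
Year 3: ⌊$38,695 × 200%/7⌋ = $11,055. Book value $27,640.
Year 4: ⌊$27,640 × 200%/7⌋ = $7,897. Book value $19,743.
Year 5: ⌊$19,743 × 200%/7⌋ = $5,640. Book value $14,103.
Year 6: ⌊$14,103 × 200%/7⌋ = $4,029. Book value $10,074.
Accumulated through year 6 = $75,841 − $10,074 = $65,767.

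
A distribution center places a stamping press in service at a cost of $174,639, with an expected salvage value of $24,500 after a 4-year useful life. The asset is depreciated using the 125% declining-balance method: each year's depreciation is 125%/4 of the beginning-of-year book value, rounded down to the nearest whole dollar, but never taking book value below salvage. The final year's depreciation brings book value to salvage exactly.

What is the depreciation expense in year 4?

Depreciable base = $174,639 − $24,500 = $150,139.
Year 1: ⌊$174,639 × 125%/4⌋ = $54,574. Book value $120,065.
Year 2: ⌊$120,065 × 125%/4⌋ = $37,520. Book value $82,545.
Year 3: ⌊$82,545 × 125%/4⌋ = $25,795. Book value $56,750.
Year 4 (final): $56,750 − $24,500 = $32,250. Book value $24,500.

$32,250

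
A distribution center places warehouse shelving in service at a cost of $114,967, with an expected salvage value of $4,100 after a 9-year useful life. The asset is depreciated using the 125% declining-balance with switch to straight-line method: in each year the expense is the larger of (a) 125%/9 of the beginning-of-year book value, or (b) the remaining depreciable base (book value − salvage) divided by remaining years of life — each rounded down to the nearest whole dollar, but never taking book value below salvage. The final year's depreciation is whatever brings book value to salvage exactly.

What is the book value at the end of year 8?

$15,652

Depreciable base = $114,967 − $4,100 = $110,867.
Year 1: DB = ⌊$114,967 × 125%/9⌋ = $15,967; SL = ⌊$110,867/9⌋ = $12,318 → take DB $15,967. Book value $99,000.
Year 2: DB = ⌊$99,000 × 125%/9⌋ = $13,750; SL = ⌊$94,900/8⌋ = $11,862 → take DB $13,750. Book value $85,250.
Year 3: DB = ⌊$85,250 × 125%/9⌋ = $11,840; SL = ⌊$81,150/7⌋ = $11,592 → take DB $11,840. Book value $73,410.
Year 4: DB = ⌊$73,410 × 125%/9⌋ = $10,195; SL = ⌊$69,310/6⌋ = $11,551 → take SL $11,551. Book value $61,859.
Year 5: DB = ⌊$61,859 × 125%/9⌋ = $8,591; SL = ⌊$57,759/5⌋ = $11,551 → take SL $11,551. Book value $50,308.
Year 6: DB = ⌊$50,308 × 125%/9⌋ = $6,987; SL = ⌊$46,208/4⌋ = $11,552 → take SL $11,552. Book value $38,756.
Year 7: DB = ⌊$38,756 × 125%/9⌋ = $5,382; SL = ⌊$34,656/3⌋ = $11,552 → take SL $11,552. Book value $27,204.
Year 8: DB = ⌊$27,204 × 125%/9⌋ = $3,778; SL = ⌊$23,104/2⌋ = $11,552 → take SL $11,552. Book value $15,652.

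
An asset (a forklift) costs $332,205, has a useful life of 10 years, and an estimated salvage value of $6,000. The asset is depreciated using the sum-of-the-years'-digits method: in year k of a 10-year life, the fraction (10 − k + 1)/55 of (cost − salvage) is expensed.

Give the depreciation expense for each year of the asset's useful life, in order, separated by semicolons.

Depreciable base = $332,205 − $6,000 = $326,205.
Sum of the years' digits = 10+9+8+7+6+5+4+3+2+1 = 55.
Year 1: $326,205 × 10/55 = $59,310. Book value $272,895.
Year 2: $326,205 × 9/55 = $53,379. Book value $219,516.
Year 3: $326,205 × 8/55 = $47,448. Book value $172,068.
Year 4: $326,205 × 7/55 = $41,517. Book value $130,551.
Year 5: $326,205 × 6/55 = $35,586. Book value $94,965.
Year 6: $326,205 × 5/55 = $29,655. Book value $65,310.
Year 7: $326,205 × 4/55 = $23,724. Book value $41,586.
Year 8: $326,205 × 3/55 = $17,793. Book value $23,793.
Year 9: $326,205 × 2/55 = $11,862. Book value $11,931.
Year 10: $326,205 × 1/55 = $5,931. Book value $6,000.

$59,310; $53,379; $47,448; $41,517; $35,586; $29,655; $23,724; $17,793; $11,862; $5,931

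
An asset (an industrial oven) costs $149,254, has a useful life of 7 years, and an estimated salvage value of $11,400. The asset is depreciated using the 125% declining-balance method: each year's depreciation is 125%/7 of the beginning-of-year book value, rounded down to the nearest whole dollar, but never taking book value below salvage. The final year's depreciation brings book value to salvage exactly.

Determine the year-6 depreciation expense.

Depreciable base = $149,254 − $11,400 = $137,854.
Year 1: ⌊$149,254 × 125%/7⌋ = $26,652. Book value $122,602.
Year 2: ⌊$122,602 × 125%/7⌋ = $21,893. Book value $100,709.
Year 3: ⌊$100,709 × 125%/7⌋ = $17,983. Book value $82,726.
Year 4: ⌊$82,726 × 125%/7⌋ = $14,772. Book value $67,954.
Year 5: ⌊$67,954 × 125%/7⌋ = $12,134. Book value $55,820.
Year 6: ⌊$55,820 × 125%/7⌋ = $9,967. Book value $45,853.

$9,967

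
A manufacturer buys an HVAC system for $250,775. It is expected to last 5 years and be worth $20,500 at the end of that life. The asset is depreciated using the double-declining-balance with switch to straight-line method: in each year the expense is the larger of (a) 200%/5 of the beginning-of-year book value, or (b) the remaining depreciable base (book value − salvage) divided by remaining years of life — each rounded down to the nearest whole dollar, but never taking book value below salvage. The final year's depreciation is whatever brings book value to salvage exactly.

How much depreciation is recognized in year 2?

Depreciable base = $250,775 − $20,500 = $230,275.
Year 1: DB = ⌊$250,775 × 200%/5⌋ = $100,310; SL = ⌊$230,275/5⌋ = $46,055 → take DB $100,310. Book value $150,465.
Year 2: DB = ⌊$150,465 × 200%/5⌋ = $60,186; SL = ⌊$129,965/4⌋ = $32,491 → take DB $60,186. Book value $90,279.

$60,186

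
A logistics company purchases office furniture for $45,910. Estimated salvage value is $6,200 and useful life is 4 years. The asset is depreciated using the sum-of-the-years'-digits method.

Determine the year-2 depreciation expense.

$11,913

Depreciable base = $45,910 − $6,200 = $39,710.
Sum of the years' digits = 4+3+2+1 = 10.
Year 1: $39,710 × 4/10 = $15,884. Book value $30,026.
Year 2: $39,710 × 3/10 = $11,913. Book value $18,113.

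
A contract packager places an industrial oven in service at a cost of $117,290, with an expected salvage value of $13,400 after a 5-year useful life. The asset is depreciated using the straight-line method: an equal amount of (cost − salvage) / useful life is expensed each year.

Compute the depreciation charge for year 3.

$20,778

Depreciable base = $117,290 − $13,400 = $103,890.
Annual expense = $103,890 / 5 = $20,778.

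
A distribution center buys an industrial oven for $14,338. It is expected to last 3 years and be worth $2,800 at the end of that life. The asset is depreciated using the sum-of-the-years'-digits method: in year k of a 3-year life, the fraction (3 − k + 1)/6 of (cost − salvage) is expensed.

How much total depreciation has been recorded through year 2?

$9,615

Depreciable base = $14,338 − $2,800 = $11,538.
Sum of the years' digits = 3+2+1 = 6.
Year 1: $11,538 × 3/6 = $5,769. Book value $8,569.
Year 2: $11,538 × 2/6 = $3,846. Book value $4,723.
Accumulated through year 2 = $14,338 − $4,723 = $9,615.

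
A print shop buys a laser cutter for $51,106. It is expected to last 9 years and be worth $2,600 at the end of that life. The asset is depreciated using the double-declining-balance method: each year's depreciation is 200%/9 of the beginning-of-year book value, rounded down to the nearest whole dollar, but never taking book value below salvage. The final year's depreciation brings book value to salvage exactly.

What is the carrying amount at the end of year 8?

Depreciable base = $51,106 − $2,600 = $48,506.
Year 1: ⌊$51,106 × 200%/9⌋ = $11,356. Book value $39,750.
Year 2: ⌊$39,750 × 200%/9⌋ = $8,833. Book value $30,917.
Year 3: ⌊$30,917 × 200%/9⌋ = $6,870. Book value $24,047.
Year 4: ⌊$24,047 × 200%/9⌋ = $5,343. Book value $18,704.
Year 5: ⌊$18,704 × 200%/9⌋ = $4,156. Book value $14,548.
Year 6: ⌊$14,548 × 200%/9⌋ = $3,232. Book value $11,316.
Year 7: ⌊$11,316 × 200%/9⌋ = $2,514. Book value $8,802.
Year 8: ⌊$8,802 × 200%/9⌋ = $1,956. Book value $6,846.

$6,846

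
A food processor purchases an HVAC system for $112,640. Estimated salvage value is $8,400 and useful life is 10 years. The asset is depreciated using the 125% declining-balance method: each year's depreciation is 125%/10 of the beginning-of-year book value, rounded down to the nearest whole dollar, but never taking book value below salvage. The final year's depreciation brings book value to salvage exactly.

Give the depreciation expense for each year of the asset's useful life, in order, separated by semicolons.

$14,080; $12,320; $10,780; $9,432; $8,253; $7,221; $6,319; $5,529; $4,838; $25,468

Depreciable base = $112,640 − $8,400 = $104,240.
Year 1: ⌊$112,640 × 125%/10⌋ = $14,080. Book value $98,560.
Year 2: ⌊$98,560 × 125%/10⌋ = $12,320. Book value $86,240.
Year 3: ⌊$86,240 × 125%/10⌋ = $10,780. Book value $75,460.
Year 4: ⌊$75,460 × 125%/10⌋ = $9,432. Book value $66,028.
Year 5: ⌊$66,028 × 125%/10⌋ = $8,253. Book value $57,775.
Year 6: ⌊$57,775 × 125%/10⌋ = $7,221. Book value $50,554.
Year 7: ⌊$50,554 × 125%/10⌋ = $6,319. Book value $44,235.
Year 8: ⌊$44,235 × 125%/10⌋ = $5,529. Book value $38,706.
Year 9: ⌊$38,706 × 125%/10⌋ = $4,838. Book value $33,868.
Year 10 (final): $33,868 − $8,400 = $25,468. Book value $8,400.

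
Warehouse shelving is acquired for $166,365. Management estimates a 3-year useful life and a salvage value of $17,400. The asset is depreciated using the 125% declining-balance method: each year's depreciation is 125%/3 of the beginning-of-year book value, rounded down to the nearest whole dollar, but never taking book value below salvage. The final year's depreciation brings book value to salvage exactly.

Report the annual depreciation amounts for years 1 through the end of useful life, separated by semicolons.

Depreciable base = $166,365 − $17,400 = $148,965.
Year 1: ⌊$166,365 × 125%/3⌋ = $69,318. Book value $97,047.
Year 2: ⌊$97,047 × 125%/3⌋ = $40,436. Book value $56,611.
Year 3 (final): $56,611 − $17,400 = $39,211. Book value $17,400.

$69,318; $40,436; $39,211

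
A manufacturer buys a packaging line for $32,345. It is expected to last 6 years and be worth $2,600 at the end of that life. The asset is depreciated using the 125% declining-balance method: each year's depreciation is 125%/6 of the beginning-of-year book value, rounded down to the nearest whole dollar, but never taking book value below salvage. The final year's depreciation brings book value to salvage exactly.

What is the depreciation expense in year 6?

$7,460

Depreciable base = $32,345 − $2,600 = $29,745.
Year 1: ⌊$32,345 × 125%/6⌋ = $6,738. Book value $25,607.
Year 2: ⌊$25,607 × 125%/6⌋ = $5,334. Book value $20,273.
Year 3: ⌊$20,273 × 125%/6⌋ = $4,223. Book value $16,050.
Year 4: ⌊$16,050 × 125%/6⌋ = $3,343. Book value $12,707.
Year 5: ⌊$12,707 × 125%/6⌋ = $2,647. Book value $10,060.
Year 6 (final): $10,060 − $2,600 = $7,460. Book value $2,600.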